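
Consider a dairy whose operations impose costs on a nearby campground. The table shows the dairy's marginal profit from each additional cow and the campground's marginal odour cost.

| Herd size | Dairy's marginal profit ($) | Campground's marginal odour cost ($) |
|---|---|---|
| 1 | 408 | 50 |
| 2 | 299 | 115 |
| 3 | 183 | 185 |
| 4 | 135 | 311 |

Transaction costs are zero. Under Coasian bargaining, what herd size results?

Bargaining reaches the level where marginal profit last exceeds marginal odour cost.
That holds through level 2 (299 ≥ 115) but not at 3 (183 < 185).

2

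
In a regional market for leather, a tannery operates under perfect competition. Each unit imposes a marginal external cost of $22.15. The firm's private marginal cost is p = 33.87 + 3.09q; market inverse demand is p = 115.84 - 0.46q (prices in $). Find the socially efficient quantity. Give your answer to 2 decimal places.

q* = 16.85

Social marginal cost = private MC + MEC = 56.02 + 3.09q.
Set SMC = demand: 56.02 + 3.09q = 115.84 - 0.46q → q* = 16.8507.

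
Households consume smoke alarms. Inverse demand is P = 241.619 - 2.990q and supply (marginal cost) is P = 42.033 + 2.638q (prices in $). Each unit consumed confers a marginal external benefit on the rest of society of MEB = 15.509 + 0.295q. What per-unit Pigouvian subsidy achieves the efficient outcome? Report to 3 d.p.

subsidy = $27.407 per unit

Social marginal benefit = demand + MEB = 257.128 - 2.695q.
Set SMB = MC: 257.128 - 2.695q = 42.033 + 2.638q → q* = 40.3328.
The Pigouvian subsidy equals MEB at q*: 15.509 + 0.295×40.3328 = 27.4072.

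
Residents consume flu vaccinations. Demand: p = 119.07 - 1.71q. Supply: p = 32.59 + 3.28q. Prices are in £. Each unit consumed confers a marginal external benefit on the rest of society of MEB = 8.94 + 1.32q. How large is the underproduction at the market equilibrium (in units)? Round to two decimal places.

Market equilibrium (private): 32.59 + 3.28q = 119.07 - 1.71q → q_m = 17.3307.
Social marginal benefit = demand + MEB = 128.01 - 0.39q.
Set SMB = MC: 128.01 - 0.39q = 32.59 + 3.28q → q* = 26.0000.
Gap = |17.3307 − 26.0000| = 8.6693.

8.67 units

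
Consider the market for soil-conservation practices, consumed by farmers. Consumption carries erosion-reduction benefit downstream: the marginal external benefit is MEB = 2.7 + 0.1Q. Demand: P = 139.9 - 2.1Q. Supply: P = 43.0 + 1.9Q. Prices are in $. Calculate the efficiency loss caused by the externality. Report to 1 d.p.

DWL = $3.4

Market equilibrium (private): 43.0 + 1.9Q = 139.9 - 2.1Q → Q_m = 24.2250.
Social marginal benefit = demand + MEB = 142.6 - 2.0Q.
Set SMB = MC: 142.6 - 2.0Q = 43.0 + 1.9Q → Q* = 25.5385.
The welfare-loss triangle has base |Q_m − Q*| and height MEB(Q_m) (the vertical gap between SMB and MC is zero at Q* and MEB at Q_m).
DWL = ½ × 1.3135 × 5.1225 = 3.3642.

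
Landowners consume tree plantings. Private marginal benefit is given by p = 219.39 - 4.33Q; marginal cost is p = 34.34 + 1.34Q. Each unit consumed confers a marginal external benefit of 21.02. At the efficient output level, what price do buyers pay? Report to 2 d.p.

P = 62.02

Social marginal benefit = demand + MEB = 240.41 - 4.33Q.
Set SMB = MC: 240.41 - 4.33Q = 34.34 + 1.34Q → Q* = 36.3439.
Consumer price on the demand curve at Q*: 219.39 − 4.33×36.3439 = 62.0209.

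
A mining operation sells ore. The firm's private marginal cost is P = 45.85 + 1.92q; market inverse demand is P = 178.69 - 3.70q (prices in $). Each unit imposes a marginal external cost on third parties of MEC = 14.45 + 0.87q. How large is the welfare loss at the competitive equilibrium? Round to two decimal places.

DWL = $94.45

Market equilibrium (private): 45.85 + 1.92q = 178.69 - 3.70q → q_m = 23.6370.
Social marginal cost = private MC + MEC = 60.30 + 2.79q.
Set SMC = demand: 60.30 + 2.79q = 178.69 - 3.70q → q* = 18.2419.
Height of the DWL triangle at q_m is SMC(q_m) − demand(q_m) = MEC(q_m) = 35.0142.
DWL = ½ × 5.3951 × 35.0142 = 94.4526.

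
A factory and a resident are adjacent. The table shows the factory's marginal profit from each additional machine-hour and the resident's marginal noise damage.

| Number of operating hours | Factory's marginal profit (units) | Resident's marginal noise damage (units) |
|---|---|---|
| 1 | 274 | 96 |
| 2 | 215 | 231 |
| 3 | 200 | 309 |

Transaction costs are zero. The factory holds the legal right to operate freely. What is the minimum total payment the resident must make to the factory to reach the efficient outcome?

Left alone the factory would choose level 3 (marginal profit stays positive).
Efficient level: k* = 1 (marginal profit ≥ marginal noise damage through 1).
The resident must at least cover the factory's forgone profit from cutting 3→1: 215 + 200 = 415.

415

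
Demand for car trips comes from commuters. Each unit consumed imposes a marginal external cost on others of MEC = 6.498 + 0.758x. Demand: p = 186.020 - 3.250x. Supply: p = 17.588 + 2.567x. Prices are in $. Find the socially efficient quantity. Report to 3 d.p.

Social marginal benefit = demand − MEC = 179.522 - 4.008x.
Set SMB = MC: 179.522 - 4.008x = 17.588 + 2.567x → x* = 24.6287.

x* = 24.629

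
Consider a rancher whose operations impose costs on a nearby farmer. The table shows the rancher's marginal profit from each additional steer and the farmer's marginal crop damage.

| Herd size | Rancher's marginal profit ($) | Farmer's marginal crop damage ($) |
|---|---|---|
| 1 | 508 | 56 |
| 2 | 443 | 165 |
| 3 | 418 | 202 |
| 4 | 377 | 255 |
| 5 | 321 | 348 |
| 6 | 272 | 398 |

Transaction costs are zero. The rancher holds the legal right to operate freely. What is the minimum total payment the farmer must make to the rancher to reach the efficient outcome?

Left alone the rancher would choose level 6 (marginal profit stays positive).
Efficient level: k* = 4 (marginal profit ≥ marginal crop damage through 4).
The farmer must at least cover the rancher's forgone profit from cutting 6→4: 321 + 272 = 593.

$593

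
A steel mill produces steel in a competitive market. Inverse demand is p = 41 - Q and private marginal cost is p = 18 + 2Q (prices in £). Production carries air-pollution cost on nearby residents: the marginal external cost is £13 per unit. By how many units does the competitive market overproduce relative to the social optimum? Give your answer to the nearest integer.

4 units

Market equilibrium (private): 18 + 2Q = 41 - Q → Q_m = 7.6667.
Social marginal cost = private MC + MEC = 31 + 2Q.
Set SMC = demand: 31 + 2Q = 41 - Q → Q* = 3.3333.
Gap = |7.6667 − 3.3333| = 4.3334.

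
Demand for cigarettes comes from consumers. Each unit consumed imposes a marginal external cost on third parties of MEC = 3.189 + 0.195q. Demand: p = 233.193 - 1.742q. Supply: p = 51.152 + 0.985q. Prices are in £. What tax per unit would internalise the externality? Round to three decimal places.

Social marginal benefit = demand − MEC = 230.004 - 1.937q.
Set SMB = MC: 230.004 - 1.937q = 51.152 + 0.985q → q* = 61.2088.
The Pigouvian tax equals MEC at q*: 3.189 + 0.195×61.2088 = 15.1247.

tax = £15.125 per unit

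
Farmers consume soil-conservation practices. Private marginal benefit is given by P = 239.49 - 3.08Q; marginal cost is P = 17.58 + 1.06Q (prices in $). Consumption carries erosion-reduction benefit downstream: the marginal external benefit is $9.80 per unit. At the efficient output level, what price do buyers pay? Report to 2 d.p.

Social marginal benefit = demand + MEB = 249.29 - 3.08Q.
Set SMB = MC: 249.29 - 3.08Q = 17.58 + 1.06Q → Q* = 55.9686.
Consumer price on the demand curve at Q*: 239.49 − 3.08×55.9686 = 67.1067.

P = $67.11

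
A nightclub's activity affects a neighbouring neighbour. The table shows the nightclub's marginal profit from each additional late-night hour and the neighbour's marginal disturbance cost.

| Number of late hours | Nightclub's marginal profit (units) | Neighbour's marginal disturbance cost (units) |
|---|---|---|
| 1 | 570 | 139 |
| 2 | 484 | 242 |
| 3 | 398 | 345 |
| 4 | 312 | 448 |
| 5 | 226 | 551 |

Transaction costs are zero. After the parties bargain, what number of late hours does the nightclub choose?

3

Bargaining reaches the level where marginal profit last exceeds marginal disturbance cost.
That holds through level 3 (398 ≥ 345) but not at 4 (312 < 448).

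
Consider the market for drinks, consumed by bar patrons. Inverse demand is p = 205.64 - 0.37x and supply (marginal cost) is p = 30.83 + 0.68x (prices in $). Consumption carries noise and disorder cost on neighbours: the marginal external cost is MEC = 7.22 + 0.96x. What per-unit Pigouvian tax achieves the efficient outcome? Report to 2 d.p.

Social marginal benefit = demand − MEC = 198.42 - 1.33x.
Set SMB = MC: 198.42 - 1.33x = 30.83 + 0.68x → x* = 83.3781.
The Pigouvian tax equals MEC at x*: 7.22 + 0.96×83.3781 = 87.2630.

tax = $87.26 per unit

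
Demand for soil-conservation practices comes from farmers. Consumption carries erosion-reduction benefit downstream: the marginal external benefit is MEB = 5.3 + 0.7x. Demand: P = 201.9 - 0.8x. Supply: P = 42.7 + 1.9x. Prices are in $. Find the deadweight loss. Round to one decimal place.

DWL = $542.3

Market equilibrium (private): 42.7 + 1.9x = 201.9 - 0.8x → x_m = 58.9630.
Social marginal benefit = demand + MEB = 207.2 - 0.1x.
Set SMB = MC: 207.2 - 0.1x = 42.7 + 1.9x → x* = 82.2500.
The loss is the area between SMB and MC from x* to x_m; with linear curves that's a triangle of height MEB(x_m).
DWL = ½ × 23.2870 × 46.5741 = 542.2855.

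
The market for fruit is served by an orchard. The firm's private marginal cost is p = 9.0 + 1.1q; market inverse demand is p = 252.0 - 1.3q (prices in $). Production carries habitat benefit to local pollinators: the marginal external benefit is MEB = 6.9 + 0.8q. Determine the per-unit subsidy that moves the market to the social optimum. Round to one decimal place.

Social marginal cost = private MC − MEB = 2.1 + 0.3q.
Set SMC = demand: 2.1 + 0.3q = 252.0 - 1.3q → q* = 156.1875.
The Pigouvian subsidy equals MEB at q*: 6.9 + 0.8×156.1875 = 131.8500.

subsidy = $131.9 per unit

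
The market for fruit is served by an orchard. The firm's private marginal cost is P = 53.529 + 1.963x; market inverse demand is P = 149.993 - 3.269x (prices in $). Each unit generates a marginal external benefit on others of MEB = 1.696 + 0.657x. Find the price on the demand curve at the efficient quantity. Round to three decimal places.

Social marginal cost = private MC − MEB = 51.833 + 1.306x.
Set SMC = demand: 51.833 + 1.306x = 149.993 - 3.269x → x* = 21.4557.
Consumer price on the demand curve at x*: 149.993 − 3.269×21.4557 = 79.8543.

P = $79.854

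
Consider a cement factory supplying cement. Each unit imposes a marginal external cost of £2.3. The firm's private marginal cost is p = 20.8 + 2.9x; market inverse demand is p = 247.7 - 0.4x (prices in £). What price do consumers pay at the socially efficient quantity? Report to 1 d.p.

Social marginal cost = private MC + MEC = 23.1 + 2.9x.
Set SMC = demand: 23.1 + 2.9x = 247.7 - 0.4x → x* = 68.0606.
Consumer price on the demand curve at x*: 247.7 − 0.4×68.0606 = 220.4758.

P = £220.5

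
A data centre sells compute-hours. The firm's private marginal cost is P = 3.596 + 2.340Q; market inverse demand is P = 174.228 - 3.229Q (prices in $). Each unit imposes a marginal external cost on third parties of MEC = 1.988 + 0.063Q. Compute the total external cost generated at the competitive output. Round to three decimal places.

$90.483

Market equilibrium (private): 3.596 + 2.340Q = 174.228 - 3.229Q → Q_m = 30.6396.
Total external cost = ∫₀^{Q_m} (1.988 + 0.063Q) dQ = 1.988×30.6396 + ½×0.063×30.6396² = 90.4833.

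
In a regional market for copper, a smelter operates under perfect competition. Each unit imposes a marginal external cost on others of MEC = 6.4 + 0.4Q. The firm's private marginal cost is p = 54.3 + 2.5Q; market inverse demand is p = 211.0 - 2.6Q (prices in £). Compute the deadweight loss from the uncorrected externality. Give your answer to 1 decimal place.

Market equilibrium (private): 54.3 + 2.5Q = 211.0 - 2.6Q → Q_m = 30.7255.
Social marginal cost = private MC + MEC = 60.7 + 2.9Q.
Set SMC = demand: 60.7 + 2.9Q = 211.0 - 2.6Q → Q* = 27.3273.
The loss is the area between SMC and demand from Q* to Q_m; with linear curves that's a triangle of height MEC(Q_m).
DWL = ½ × 3.3982 × 18.6902 = 31.7565.

DWL = £31.8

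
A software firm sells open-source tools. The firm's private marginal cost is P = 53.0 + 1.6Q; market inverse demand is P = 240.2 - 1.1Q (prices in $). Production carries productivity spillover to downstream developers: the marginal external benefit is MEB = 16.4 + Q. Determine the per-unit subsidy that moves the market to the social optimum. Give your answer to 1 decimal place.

subsidy = $136.2 per unit

Social marginal cost = private MC − MEB = 36.6 + 0.6Q.
Set SMC = demand: 36.6 + 0.6Q = 240.2 - 1.1Q → Q* = 119.7647.
The Pigouvian subsidy equals MEB at Q*: 16.4 + 1.0×119.7647 = 136.1647.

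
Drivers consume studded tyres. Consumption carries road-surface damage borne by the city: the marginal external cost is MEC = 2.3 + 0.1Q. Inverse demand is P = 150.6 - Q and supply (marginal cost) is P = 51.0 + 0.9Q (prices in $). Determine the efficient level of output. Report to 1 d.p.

Social marginal benefit = demand − MEC = 148.3 - 1.1Q.
Set SMB = MC: 148.3 - 1.1Q = 51.0 + 0.9Q → Q* = 48.6500.

Q* = 48.7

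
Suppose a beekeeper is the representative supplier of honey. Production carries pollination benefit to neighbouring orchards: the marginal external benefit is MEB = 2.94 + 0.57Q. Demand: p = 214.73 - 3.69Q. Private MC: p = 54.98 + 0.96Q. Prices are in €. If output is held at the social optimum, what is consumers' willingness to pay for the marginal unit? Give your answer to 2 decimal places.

Social marginal cost = private MC − MEB = 52.04 + 0.39Q.
Set SMC = demand: 52.04 + 0.39Q = 214.73 - 3.69Q → Q* = 39.8750.
Consumer price on the demand curve at Q*: 214.73 − 3.69×39.8750 = 67.5913.

P = €67.59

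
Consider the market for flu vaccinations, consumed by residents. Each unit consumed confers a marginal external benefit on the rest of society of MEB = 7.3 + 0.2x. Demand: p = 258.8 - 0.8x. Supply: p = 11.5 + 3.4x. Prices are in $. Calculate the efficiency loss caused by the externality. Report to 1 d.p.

DWL = $45.5

Market equilibrium (private): 11.5 + 3.4x = 258.8 - 0.8x → x_m = 58.8810.
Social marginal benefit = demand + MEB = 266.1 - 0.6x.
Set SMB = MC: 266.1 - 0.6x = 11.5 + 3.4x → x* = 63.6500.
The loss is the area between SMB and MC from x* to x_m; with linear curves that's a triangle of height MEB(x_m).
DWL = ½ × 4.7690 × 19.0762 = 45.4872.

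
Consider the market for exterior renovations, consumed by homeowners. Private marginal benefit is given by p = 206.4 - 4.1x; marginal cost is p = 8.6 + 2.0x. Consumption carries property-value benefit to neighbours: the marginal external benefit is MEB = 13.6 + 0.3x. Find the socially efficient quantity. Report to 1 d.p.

x* = 36.4

Social marginal benefit = demand + MEB = 220.0 - 3.8x.
Set SMB = MC: 220.0 - 3.8x = 8.6 + 2.0x → x* = 36.4483.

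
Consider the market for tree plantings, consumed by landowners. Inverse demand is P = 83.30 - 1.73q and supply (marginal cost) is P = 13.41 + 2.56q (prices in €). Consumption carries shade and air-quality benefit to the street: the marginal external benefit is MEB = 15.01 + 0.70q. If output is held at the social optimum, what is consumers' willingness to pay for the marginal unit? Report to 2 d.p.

Social marginal benefit = demand + MEB = 98.31 - 1.03q.
Set SMB = MC: 98.31 - 1.03q = 13.41 + 2.56q → q* = 23.6490.
Consumer price on the demand curve at q*: 83.30 − 1.73×23.6490 = 42.3872.

P = €42.39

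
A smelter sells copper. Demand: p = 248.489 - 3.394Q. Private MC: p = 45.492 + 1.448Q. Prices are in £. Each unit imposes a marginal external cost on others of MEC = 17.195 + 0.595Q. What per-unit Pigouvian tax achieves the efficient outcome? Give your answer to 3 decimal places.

tax = £37.528 per unit

Social marginal cost = private MC + MEC = 62.687 + 2.043Q.
Set SMC = demand: 62.687 + 2.043Q = 248.489 - 3.394Q → Q* = 34.1736.
The Pigouvian tax equals MEC at Q*: 17.195 + 0.595×34.1736 = 37.5283.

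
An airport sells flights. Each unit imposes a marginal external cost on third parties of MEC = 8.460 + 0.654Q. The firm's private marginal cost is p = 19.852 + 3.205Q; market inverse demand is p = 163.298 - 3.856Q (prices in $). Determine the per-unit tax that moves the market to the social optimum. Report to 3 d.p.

tax = $19.903 per unit

Social marginal cost = private MC + MEC = 28.312 + 3.859Q.
Set SMC = demand: 28.312 + 3.859Q = 163.298 - 3.856Q → Q* = 17.4966.
The Pigouvian tax equals MEC at Q*: 8.460 + 0.654×17.4966 = 19.9028.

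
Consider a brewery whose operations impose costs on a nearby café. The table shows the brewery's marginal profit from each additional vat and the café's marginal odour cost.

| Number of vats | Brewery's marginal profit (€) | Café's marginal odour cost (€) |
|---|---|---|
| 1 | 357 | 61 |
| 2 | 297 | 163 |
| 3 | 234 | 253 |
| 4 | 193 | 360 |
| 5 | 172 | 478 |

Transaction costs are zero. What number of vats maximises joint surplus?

2

Bargaining reaches the level where marginal profit last exceeds marginal odour cost.
That holds through level 2 (297 ≥ 163) but not at 3 (234 < 253).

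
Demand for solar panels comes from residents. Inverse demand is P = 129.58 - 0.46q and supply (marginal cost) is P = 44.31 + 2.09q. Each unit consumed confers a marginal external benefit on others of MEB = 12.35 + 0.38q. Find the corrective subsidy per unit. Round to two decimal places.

Social marginal benefit = demand + MEB = 141.93 - 0.08q.
Set SMB = MC: 141.93 - 0.08q = 44.31 + 2.09q → q* = 44.9862.
The Pigouvian subsidy equals MEB at q*: 12.35 + 0.38×44.9862 = 29.4448.

subsidy = 29.44 per unit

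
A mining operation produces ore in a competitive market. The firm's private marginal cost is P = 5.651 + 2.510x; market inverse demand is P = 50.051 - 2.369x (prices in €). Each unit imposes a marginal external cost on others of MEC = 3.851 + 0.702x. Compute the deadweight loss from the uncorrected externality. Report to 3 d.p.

DWL = €9.393

Market equilibrium (private): 5.651 + 2.510x = 50.051 - 2.369x → x_m = 9.1002.
Social marginal cost = private MC + MEC = 9.502 + 3.212x.
Set SMC = demand: 9.502 + 3.212x = 50.051 - 2.369x → x* = 7.2655.
The loss is the area between SMC and demand from x* to x_m; with linear curves that's a triangle of height MEC(x_m).
DWL = ½ × 1.8347 × 10.2394 = 9.3931.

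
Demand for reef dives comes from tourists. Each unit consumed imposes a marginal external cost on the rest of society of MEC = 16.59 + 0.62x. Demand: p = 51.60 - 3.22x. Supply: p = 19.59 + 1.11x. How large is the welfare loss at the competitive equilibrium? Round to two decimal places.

DWL = 45.28

Market equilibrium (private): 19.59 + 1.11x = 51.60 - 3.22x → x_m = 7.3926.
Social marginal benefit = demand − MEC = 35.01 - 3.84x.
Set SMB = MC: 35.01 - 3.84x = 19.59 + 1.11x → x* = 3.1152.
Height of the DWL triangle at x_m is MC(x_m) − SMB(x_m) = MEC(x_m) = 21.1734.
DWL = ½ × 4.2774 × 21.1734 = 45.2836.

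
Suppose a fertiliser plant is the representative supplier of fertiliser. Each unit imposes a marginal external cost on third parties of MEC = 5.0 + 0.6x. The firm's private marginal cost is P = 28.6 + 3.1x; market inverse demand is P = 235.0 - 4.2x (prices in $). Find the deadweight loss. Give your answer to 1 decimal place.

Market equilibrium (private): 28.6 + 3.1x = 235.0 - 4.2x → x_m = 28.2740.
Social marginal cost = private MC + MEC = 33.6 + 3.7x.
Set SMC = demand: 33.6 + 3.7x = 235.0 - 4.2x → x* = 25.4937.
Between x* and x_m the wedge SMC − demand runs linearly from 0 to MEC(x_m), so the loss is a triangle.
DWL = ½ × 2.7803 × 21.9644 = 30.5338.

DWL = $30.5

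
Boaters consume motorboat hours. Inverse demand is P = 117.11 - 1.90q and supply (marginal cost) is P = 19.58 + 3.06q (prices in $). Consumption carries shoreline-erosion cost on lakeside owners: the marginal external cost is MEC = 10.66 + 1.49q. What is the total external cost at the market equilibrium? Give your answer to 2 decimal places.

$497.66

Market equilibrium (private): 19.58 + 3.06q = 117.11 - 1.90q → q_m = 19.6633.
Total external cost = ∫₀^{q_m} (10.66 + 1.49q) dq = 10.66×19.6633 + ½×1.49×19.6633² = 497.6616.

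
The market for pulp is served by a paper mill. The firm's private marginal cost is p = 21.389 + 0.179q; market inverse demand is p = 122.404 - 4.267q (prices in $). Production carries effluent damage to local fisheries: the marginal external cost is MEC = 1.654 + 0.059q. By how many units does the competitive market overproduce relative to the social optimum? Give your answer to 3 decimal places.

Market equilibrium (private): 21.389 + 0.179q = 122.404 - 4.267q → q_m = 22.7204.
Social marginal cost = private MC + MEC = 23.043 + 0.238q.
Set SMC = demand: 23.043 + 0.238q = 122.404 - 4.267q → q* = 22.0557.
Gap = |22.7204 − 22.0557| = 0.6647.

0.665 units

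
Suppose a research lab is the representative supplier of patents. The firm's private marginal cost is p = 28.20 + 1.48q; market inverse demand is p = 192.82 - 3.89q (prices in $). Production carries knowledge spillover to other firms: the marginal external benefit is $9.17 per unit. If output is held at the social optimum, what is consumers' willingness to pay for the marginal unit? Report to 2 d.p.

P = $66.93

Social marginal cost = private MC − MEB = 19.03 + 1.48q.
Set SMC = demand: 19.03 + 1.48q = 192.82 - 3.89q → q* = 32.3631.
Consumer price on the demand curve at q*: 192.82 − 3.89×32.3631 = 66.9275.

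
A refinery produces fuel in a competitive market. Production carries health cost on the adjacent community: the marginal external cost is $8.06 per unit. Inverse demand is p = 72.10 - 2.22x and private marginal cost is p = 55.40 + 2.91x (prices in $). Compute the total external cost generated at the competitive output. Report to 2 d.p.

Market equilibrium (private): 55.40 + 2.91x = 72.10 - 2.22x → x_m = 3.2554.
Total external cost = MEC × x_m = 8.06 × 3.2554 = 26.2385.

$26.24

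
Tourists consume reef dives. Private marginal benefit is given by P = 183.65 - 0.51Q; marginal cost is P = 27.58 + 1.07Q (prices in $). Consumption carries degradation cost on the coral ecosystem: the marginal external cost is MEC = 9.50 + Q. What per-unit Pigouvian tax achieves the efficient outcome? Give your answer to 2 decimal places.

Social marginal benefit = demand − MEC = 174.15 - 1.51Q.
Set SMB = MC: 174.15 - 1.51Q = 27.58 + 1.07Q → Q* = 56.8101.
The Pigouvian tax equals MEC at Q*: 9.50 + 1.00×56.8101 = 66.3101.

tax = $66.31 per unit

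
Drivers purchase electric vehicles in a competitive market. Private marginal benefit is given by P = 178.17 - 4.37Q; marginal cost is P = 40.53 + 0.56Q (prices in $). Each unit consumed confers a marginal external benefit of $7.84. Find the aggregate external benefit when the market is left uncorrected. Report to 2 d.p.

$218.88

Market equilibrium (private): 40.53 + 0.56Q = 178.17 - 4.37Q → Q_m = 27.9189.
Total external benefit = MEB × Q_m = 7.84 × 27.9189 = 218.8842.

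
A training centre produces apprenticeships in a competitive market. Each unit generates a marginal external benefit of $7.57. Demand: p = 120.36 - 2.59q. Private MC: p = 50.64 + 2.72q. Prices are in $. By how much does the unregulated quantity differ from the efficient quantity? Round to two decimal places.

Market equilibrium (private): 50.64 + 2.72q = 120.36 - 2.59q → q_m = 13.1299.
Social marginal cost = private MC − MEB = 43.07 + 2.72q.
Set SMC = demand: 43.07 + 2.72q = 120.36 - 2.59q → q* = 14.5556.
Gap = |13.1299 − 14.5556| = 1.4257.

1.43 units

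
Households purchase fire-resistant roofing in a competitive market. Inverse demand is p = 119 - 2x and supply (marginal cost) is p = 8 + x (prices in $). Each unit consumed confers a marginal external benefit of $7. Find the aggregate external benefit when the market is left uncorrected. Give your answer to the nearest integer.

Market equilibrium (private): 8 + x = 119 - 2x → x_m = 37.0000.
Total external benefit = MEB × x_m = 7 × 37.0000 = 259.0000.

$259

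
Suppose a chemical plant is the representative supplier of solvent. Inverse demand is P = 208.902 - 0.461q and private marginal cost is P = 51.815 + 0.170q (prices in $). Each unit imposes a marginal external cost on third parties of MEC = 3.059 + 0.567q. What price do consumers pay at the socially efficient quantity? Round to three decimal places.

Social marginal cost = private MC + MEC = 54.874 + 0.737q.
Set SMC = demand: 54.874 + 0.737q = 208.902 - 0.461q → q* = 128.5710.
Consumer price on the demand curve at q*: 208.902 − 0.461×128.5710 = 149.6308.

P = $149.631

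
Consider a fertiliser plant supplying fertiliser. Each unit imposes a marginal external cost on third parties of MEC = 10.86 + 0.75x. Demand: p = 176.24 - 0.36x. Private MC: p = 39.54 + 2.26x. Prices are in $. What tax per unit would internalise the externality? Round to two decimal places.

Social marginal cost = private MC + MEC = 50.40 + 3.01x.
Set SMC = demand: 50.40 + 3.01x = 176.24 - 0.36x → x* = 37.3412.
The Pigouvian tax equals MEC at x*: 10.86 + 0.75×37.3412 = 38.8659.

tax = $38.87 per unit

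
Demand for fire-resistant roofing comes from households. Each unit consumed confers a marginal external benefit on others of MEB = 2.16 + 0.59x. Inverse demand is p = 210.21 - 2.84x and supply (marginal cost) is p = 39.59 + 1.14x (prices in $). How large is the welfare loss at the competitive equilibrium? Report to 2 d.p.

Market equilibrium (private): 39.59 + 1.14x = 210.21 - 2.84x → x_m = 42.8693.
Social marginal benefit = demand + MEB = 212.37 - 2.25x.
Set SMB = MC: 212.37 - 2.25x = 39.59 + 1.14x → x* = 50.9676.
Between x* and x_m the wedge SMB − MC runs linearly from 0 to MEB(x_m), so the loss is a triangle.
DWL = ½ × 8.0983 × 27.4529 = 111.1609.

DWL = $111.16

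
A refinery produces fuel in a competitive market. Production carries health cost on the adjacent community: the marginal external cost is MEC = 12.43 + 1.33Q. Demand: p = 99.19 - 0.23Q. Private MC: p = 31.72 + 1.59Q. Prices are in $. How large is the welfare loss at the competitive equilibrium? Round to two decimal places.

DWL = $604.95

Market equilibrium (private): 31.72 + 1.59Q = 99.19 - 0.23Q → Q_m = 37.0714.
Social marginal cost = private MC + MEC = 44.15 + 2.92Q.
Set SMC = demand: 44.15 + 2.92Q = 99.19 - 0.23Q → Q* = 17.4730.
The welfare-loss triangle has base |Q_m − Q*| and height MEC(Q_m) (the vertical gap between SMC and demand is zero at Q* and MEC at Q_m).
DWL = ½ × 19.5984 × 61.7350 = 604.9536.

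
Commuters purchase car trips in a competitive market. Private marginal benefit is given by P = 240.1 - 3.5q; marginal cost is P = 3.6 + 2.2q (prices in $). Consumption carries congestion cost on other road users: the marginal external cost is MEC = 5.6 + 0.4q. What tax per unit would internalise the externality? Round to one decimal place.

tax = $20.7 per unit

Social marginal benefit = demand − MEC = 234.5 - 3.9q.
Set SMB = MC: 234.5 - 3.9q = 3.6 + 2.2q → q* = 37.8525.
The Pigouvian tax equals MEC at q*: 5.6 + 0.4×37.8525 = 20.7410.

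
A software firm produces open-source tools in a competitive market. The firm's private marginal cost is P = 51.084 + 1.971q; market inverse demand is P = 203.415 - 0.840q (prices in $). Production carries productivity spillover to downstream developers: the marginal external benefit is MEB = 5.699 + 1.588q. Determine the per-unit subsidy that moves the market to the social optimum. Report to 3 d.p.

Social marginal cost = private MC − MEB = 45.385 + 0.383q.
Set SMC = demand: 45.385 + 0.383q = 203.415 - 0.840q → q* = 129.2150.
The Pigouvian subsidy equals MEB at q*: 5.699 + 1.588×129.2150 = 210.8924.

subsidy = $210.892 per unit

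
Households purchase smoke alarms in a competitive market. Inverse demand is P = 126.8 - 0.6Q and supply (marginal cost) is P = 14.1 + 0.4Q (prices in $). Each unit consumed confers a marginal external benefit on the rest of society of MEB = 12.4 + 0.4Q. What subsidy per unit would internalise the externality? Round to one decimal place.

Social marginal benefit = demand + MEB = 139.2 - 0.2Q.
Set SMB = MC: 139.2 - 0.2Q = 14.1 + 0.4Q → Q* = 208.5000.
The Pigouvian subsidy equals MEB at Q*: 12.4 + 0.4×208.5000 = 95.8000.

subsidy = $95.8 per unit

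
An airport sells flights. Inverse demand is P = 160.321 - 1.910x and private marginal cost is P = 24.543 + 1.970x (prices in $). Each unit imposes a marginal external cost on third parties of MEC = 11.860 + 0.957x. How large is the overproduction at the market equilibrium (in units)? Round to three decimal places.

9.376 units

Market equilibrium (private): 24.543 + 1.970x = 160.321 - 1.910x → x_m = 34.9943.
Social marginal cost = private MC + MEC = 36.403 + 2.927x.
Set SMC = demand: 36.403 + 2.927x = 160.321 - 1.910x → x* = 25.6188.
Gap = |34.9943 − 25.6188| = 9.3755.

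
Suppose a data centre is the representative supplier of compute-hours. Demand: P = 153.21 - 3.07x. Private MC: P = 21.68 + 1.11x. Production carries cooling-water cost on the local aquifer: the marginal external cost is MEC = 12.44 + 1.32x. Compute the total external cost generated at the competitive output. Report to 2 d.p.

Market equilibrium (private): 21.68 + 1.11x = 153.21 - 3.07x → x_m = 31.4665.
Total external cost = ∫₀^{x_m} (12.44 + 1.32x) dx = 12.44×31.4665 + ½×1.32×31.4665² = 1044.9361.

1044.94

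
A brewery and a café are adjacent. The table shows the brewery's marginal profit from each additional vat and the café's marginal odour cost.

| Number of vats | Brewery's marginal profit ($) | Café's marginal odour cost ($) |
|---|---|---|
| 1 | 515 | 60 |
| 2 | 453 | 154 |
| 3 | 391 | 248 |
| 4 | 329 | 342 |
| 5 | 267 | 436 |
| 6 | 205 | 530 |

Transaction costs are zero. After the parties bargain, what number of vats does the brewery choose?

3

Bargaining reaches the level where marginal profit last exceeds marginal odour cost.
That holds through level 3 (391 ≥ 248) but not at 4 (329 < 342).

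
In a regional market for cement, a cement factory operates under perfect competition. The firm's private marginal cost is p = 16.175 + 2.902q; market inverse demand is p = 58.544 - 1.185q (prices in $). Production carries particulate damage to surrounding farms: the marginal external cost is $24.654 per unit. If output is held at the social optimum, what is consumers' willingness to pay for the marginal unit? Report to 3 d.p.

Social marginal cost = private MC + MEC = 40.829 + 2.902q.
Set SMC = demand: 40.829 + 2.902q = 58.544 - 1.185q → q* = 4.3345.
Consumer price on the demand curve at q*: 58.544 − 1.185×4.3345 = 53.4076.

P = $53.408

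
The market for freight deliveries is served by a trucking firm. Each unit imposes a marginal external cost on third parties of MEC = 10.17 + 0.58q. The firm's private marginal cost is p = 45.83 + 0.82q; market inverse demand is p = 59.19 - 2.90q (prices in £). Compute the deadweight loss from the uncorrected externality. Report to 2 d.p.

DWL = £17.46

Market equilibrium (private): 45.83 + 0.82q = 59.19 - 2.90q → q_m = 3.5914.
Social marginal cost = private MC + MEC = 56.00 + 1.40q.
Set SMC = demand: 56.00 + 1.40q = 59.19 - 2.90q → q* = 0.7419.
Between q* and q_m the wedge SMC − demand runs linearly from 0 to MEC(q_m), so the loss is a triangle.
DWL = ½ × 2.8495 × 12.2530 = 17.4575.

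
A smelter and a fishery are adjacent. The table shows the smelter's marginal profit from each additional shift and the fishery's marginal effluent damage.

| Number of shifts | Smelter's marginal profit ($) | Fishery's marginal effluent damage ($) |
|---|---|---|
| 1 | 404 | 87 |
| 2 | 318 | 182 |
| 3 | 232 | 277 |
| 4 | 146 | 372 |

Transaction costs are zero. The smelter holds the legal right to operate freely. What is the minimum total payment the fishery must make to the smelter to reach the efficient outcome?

$378

Left alone the smelter would choose level 4 (marginal profit stays positive).
Efficient level: k* = 2 (marginal profit ≥ marginal effluent damage through 2).
The fishery must at least cover the smelter's forgone profit from cutting 4→2: 232 + 146 = 378.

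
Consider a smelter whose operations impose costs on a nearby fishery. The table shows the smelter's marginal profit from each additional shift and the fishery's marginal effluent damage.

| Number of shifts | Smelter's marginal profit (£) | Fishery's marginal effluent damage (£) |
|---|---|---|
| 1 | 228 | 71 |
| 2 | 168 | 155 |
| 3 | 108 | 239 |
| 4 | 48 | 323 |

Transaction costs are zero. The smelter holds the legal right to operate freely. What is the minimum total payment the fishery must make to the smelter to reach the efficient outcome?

Left alone the smelter would choose level 4 (marginal profit stays positive).
Efficient level: k* = 2 (marginal profit ≥ marginal effluent damage through 2).
The fishery must at least cover the smelter's forgone profit from cutting 4→2: 108 + 48 = 156.

£156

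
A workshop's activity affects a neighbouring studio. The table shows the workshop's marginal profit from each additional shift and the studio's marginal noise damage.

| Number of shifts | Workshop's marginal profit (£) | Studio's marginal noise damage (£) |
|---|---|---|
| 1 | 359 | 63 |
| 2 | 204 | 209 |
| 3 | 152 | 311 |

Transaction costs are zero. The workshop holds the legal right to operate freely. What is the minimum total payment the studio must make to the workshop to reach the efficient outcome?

Left alone the workshop would choose level 3 (marginal profit stays positive).
Efficient level: k* = 1 (marginal profit ≥ marginal noise damage through 1).
The studio must at least cover the workshop's forgone profit from cutting 3→1: 204 + 152 = 356.

£356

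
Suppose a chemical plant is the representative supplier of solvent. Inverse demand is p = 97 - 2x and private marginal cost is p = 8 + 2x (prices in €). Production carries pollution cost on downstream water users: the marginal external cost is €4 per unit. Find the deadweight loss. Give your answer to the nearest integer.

DWL = €2

Market equilibrium (private): 8 + 2x = 97 - 2x → x_m = 22.2500.
Social marginal cost = private MC + MEC = 12 + 2x.
Set SMC = demand: 12 + 2x = 97 - 2x → x* = 21.2500.
The welfare-loss triangle has base |x_m − x*| and height MEC(x_m) (the vertical gap between SMC and demand is zero at x* and MEC at x_m).
DWL = ½ × 1.0000 × 4.0000 = 2.0000.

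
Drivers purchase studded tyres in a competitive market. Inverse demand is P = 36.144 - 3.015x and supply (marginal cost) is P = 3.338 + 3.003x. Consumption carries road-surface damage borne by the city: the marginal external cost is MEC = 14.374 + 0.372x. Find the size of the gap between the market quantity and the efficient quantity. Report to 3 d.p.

Market equilibrium (private): 3.338 + 3.003x = 36.144 - 3.015x → x_m = 5.4513.
Social marginal benefit = demand − MEC = 21.770 - 3.387x.
Set SMB = MC: 21.770 - 3.387x = 3.338 + 3.003x → x* = 2.8845.
Gap = |5.4513 − 2.8845| = 2.5668.

2.567 units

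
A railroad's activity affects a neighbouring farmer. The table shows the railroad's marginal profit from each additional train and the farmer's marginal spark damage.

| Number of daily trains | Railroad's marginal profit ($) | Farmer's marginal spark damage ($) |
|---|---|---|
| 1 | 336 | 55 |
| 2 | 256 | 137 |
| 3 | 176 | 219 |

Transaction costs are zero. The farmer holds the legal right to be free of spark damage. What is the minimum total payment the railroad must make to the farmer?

Efficient level: marginal profit ≥ marginal spark damage through level 2, so k* = 2.
With the farmer holding the right, the railroad must at least compensate total damage at k*: 55 + 137 = 192.

$192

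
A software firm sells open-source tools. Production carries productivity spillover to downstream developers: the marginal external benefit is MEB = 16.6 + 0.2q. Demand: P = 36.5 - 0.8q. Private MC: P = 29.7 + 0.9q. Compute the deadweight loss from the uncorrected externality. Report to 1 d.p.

Market equilibrium (private): 29.7 + 0.9q = 36.5 - 0.8q → q_m = 4.0000.
Social marginal cost = private MC − MEB = 13.1 + 0.7q.
Set SMC = demand: 13.1 + 0.7q = 36.5 - 0.8q → q* = 15.6000.
Height of the DWL triangle at q_m is demand(q_m) − SMC(q_m) = MEB(q_m) = 17.4000.
DWL = ½ × 11.6000 × 17.4000 = 100.9200.

DWL = 100.9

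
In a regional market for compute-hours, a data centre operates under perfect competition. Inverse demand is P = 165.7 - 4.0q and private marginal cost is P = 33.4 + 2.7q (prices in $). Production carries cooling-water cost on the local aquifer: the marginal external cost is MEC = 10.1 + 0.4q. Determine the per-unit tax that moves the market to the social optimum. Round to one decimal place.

Social marginal cost = private MC + MEC = 43.5 + 3.1q.
Set SMC = demand: 43.5 + 3.1q = 165.7 - 4.0q → q* = 17.2113.
The Pigouvian tax equals MEC at q*: 10.1 + 0.4×17.2113 = 16.9845.

tax = $17.0 per unit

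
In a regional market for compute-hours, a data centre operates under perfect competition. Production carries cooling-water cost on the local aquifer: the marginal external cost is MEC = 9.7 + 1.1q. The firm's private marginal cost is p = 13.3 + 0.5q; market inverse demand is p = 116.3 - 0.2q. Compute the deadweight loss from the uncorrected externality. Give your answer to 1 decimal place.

Market equilibrium (private): 13.3 + 0.5q = 116.3 - 0.2q → q_m = 147.1429.
Social marginal cost = private MC + MEC = 23.0 + 1.6q.
Set SMC = demand: 23.0 + 1.6q = 116.3 - 0.2q → q* = 51.8333.
Height of the DWL triangle at q_m is SMC(q_m) − demand(q_m) = MEC(q_m) = 171.5571.
DWL = ½ × 95.3096 × 171.5571 = 8175.5193.

DWL = 8175.5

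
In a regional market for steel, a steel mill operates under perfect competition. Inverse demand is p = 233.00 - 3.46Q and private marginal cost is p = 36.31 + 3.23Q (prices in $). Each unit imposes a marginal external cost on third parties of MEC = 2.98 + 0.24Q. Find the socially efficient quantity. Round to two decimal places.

Q* = 27.95

Social marginal cost = private MC + MEC = 39.29 + 3.47Q.
Set SMC = demand: 39.29 + 3.47Q = 233.00 - 3.46Q → Q* = 27.9524.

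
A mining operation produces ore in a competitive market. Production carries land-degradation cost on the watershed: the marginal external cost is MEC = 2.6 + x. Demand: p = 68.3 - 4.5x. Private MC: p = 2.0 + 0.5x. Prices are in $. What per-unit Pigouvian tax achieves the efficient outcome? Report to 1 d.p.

Social marginal cost = private MC + MEC = 4.6 + 1.5x.
Set SMC = demand: 4.6 + 1.5x = 68.3 - 4.5x → x* = 10.6167.
The Pigouvian tax equals MEC at x*: 2.6 + 1.0×10.6167 = 13.2167.

tax = $13.2 per unit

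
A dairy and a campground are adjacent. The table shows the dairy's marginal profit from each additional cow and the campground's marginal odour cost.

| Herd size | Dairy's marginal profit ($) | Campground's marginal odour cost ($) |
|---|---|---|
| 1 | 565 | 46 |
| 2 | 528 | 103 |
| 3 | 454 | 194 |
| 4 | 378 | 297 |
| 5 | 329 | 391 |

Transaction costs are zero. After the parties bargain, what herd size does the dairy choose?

4

Bargaining reaches the level where marginal profit last exceeds marginal odour cost.
That holds through level 4 (378 ≥ 297) but not at 5 (329 < 391).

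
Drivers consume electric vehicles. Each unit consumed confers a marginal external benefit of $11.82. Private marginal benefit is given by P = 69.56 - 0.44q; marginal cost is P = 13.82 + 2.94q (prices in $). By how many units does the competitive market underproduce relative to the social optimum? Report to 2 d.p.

Market equilibrium (private): 13.82 + 2.94q = 69.56 - 0.44q → q_m = 16.4911.
Social marginal benefit = demand + MEB = 81.38 - 0.44q.
Set SMB = MC: 81.38 - 0.44q = 13.82 + 2.94q → q* = 19.9882.
Gap = |16.4911 − 19.9882| = 3.4971.

3.50 units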